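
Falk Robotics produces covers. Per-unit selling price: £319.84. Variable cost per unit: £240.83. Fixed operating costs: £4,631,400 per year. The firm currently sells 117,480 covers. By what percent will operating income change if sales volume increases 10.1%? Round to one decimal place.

Total contribution margin = 117,480 × £79.01 = £9,282,094.80.
EBIT = £9,282,094.80 − £4,631,400 = £4,650,694.80.
So DOL = total CM / EBIT = £9,282,094.80 / £4,650,694.80 = 1.9959.
Operating income changes by 1.9959 × +10.1% = +20.2%.

+20.2%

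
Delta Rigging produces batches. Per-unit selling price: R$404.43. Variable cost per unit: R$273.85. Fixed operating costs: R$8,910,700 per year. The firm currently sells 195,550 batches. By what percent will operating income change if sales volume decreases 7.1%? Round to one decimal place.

-10.9%

At 195,550 units, contribution = 195,550 × R$130.58 = R$25,534,919.00.
Operating income = contribution − fixed costs = R$25,534,919.00 − R$8,910,700 = R$16,624,219.00.
DOL = contribution ÷ EBIT = R$25,534,919.00 ÷ R$16,624,219.00 = 1.5360.
%ΔEBIT = DOL × %ΔSales = 1.5360 × -7.1% = -10.9%.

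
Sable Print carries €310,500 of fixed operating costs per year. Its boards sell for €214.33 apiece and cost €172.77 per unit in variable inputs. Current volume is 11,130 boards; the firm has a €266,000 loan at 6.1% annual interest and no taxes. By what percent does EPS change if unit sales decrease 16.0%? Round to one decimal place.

-54.5%

Total contribution margin = 11,130 × €41.56 = €462,562.80.
Operating income = contribution − fixed costs = €462,562.80 − €310,500 = €152,062.80.
Interest = €16,226.00, so EBIT − I = €135,836.80.
Degree of combined leverage = contribution ÷ (EBIT − I) = €462,562.80 ÷ €135,836.80 = 3.4053.
EPS therefore changes by 3.4053 × (-16.0%) = -54.5%.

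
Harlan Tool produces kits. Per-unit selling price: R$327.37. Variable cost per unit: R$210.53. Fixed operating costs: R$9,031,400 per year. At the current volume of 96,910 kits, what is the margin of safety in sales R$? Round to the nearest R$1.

Each unit contributes R$327.37 − R$210.53 = R$116.84. Break-even units = R$9,031,400 ÷ R$116.84 = 77,297.16; break-even revenue = 77,297.16 × R$327.37 = R$25,304,770.78.
Current sales = 96,910 × R$327.37 = R$31,725,426.70.
Margin of safety = R$31,725,426.70 − R$25,304,770.78 = R$6,420,656.

R$6,420,656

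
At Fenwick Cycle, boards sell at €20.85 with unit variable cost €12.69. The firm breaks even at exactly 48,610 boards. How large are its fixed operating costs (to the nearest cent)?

€396,657.60

Each unit contributes €20.85 − €12.69 = €8.16.
Fixed costs = break-even units × CM = 48,610 × €8.16 = €396,657.60.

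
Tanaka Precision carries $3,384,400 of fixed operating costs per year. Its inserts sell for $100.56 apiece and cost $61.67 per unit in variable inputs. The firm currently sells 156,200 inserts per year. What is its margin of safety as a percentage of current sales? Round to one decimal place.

44.3%

Unit CM = price − variable cost = $100.56 − $61.67 = $38.89. Break-even units = $3,384,400 ÷ $38.89 = 87,024.94; break-even revenue = 87,024.94 × $100.56 = $8,751,228.18.
Current sales = 156,200 × $100.56 = $15,707,472.00.
Margin of safety = ($15,707,472.00 − $8,751,228.18) ÷ $15,707,472.00 = 44.3%.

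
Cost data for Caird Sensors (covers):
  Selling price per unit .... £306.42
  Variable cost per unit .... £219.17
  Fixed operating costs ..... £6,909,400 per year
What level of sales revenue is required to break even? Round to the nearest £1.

CM per unit = £306.42 − £219.17 = £87.25; CM ratio = £87.25 / £306.42 = 0.2847.
Break-even revenue = fixed costs × price ÷ CM = £6,909,400 × £306.42 ÷ £87.25 = £24,265,654.

£24,265,654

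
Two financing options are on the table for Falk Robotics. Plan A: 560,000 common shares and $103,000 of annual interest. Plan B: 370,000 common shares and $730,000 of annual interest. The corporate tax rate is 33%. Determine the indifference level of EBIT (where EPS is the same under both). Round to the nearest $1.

At indifference, (EBIT − 103,000)(1 − t)/560,000 = (EBIT − 730,000)(1 − t)/370,000.
Cancelling (1 − t) and cross-multiplying: 370,000·(EBIT − 103,000) = 560,000·(EBIT − 730,000).
EBIT × (560,000 − 370,000) = 730,000 × 560,000 − 103,000 × 370,000 = 370,690,000,000, so EBIT = 370,690,000,000 ÷ 190,000 = 1,951,000.00.

$1,951,000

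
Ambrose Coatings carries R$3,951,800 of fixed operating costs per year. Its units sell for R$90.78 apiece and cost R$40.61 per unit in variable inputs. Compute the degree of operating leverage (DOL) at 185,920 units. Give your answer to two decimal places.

1.74

Contribution at this volume is 185,920 × R$50.17 = R$9,327,606.40.
Subtracting fixed costs: EBIT = R$9,327,606.40 − R$3,951,800 = R$5,375,806.40.
Degree of operating leverage = R$9,327,606.40 / R$5,375,806.40 = 1.7351.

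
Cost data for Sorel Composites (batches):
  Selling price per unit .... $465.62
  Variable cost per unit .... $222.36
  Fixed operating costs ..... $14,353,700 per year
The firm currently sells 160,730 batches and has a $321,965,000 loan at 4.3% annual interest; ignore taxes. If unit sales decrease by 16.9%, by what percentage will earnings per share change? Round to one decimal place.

Contribution at this volume is 160,730 × $243.26 = $39,099,179.80.
Subtracting fixed costs: EBIT = $39,099,179.80 − $14,353,700 = $24,745,479.80.
After interest of $13,844,495.00, pre-tax earnings = $10,900,984.80.
Degree of combined leverage = contribution ÷ (EBIT − I) = $39,099,179.80 ÷ $10,900,984.80 = 3.5868.
%ΔEPS = DCL × %ΔSales = 3.5868 × -16.9% = -60.6%.

-60.6%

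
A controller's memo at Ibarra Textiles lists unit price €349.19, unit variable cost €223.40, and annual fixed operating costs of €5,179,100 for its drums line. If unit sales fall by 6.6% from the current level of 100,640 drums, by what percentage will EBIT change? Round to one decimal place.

-11.2%

At 100,640 units, contribution = 100,640 × €125.79 = €12,659,505.60.
Subtracting fixed costs: EBIT = €12,659,505.60 − €5,179,100 = €7,480,405.60.
DOL = contribution ÷ EBIT = €12,659,505.60 ÷ €7,480,405.60 = 1.6924.
So EBIT moves 1.6924 × (-6.6%) = -11.2%.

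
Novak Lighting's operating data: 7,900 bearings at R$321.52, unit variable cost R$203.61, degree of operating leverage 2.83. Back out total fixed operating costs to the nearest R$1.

Total contribution margin = 7,900 × R$117.91 = R$931,489.00.
Since DOL = CM ÷ EBIT, EBIT = R$931,489.00 ÷ 2.83 = R$329,148.06.
And FC = contribution − EBIT = R$931,489.00 − R$329,148.06 = R$602,341.

R$602,341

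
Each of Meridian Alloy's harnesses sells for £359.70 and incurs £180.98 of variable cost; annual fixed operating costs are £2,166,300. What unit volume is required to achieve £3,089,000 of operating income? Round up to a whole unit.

Each unit contributes £359.70 − £180.98 = £178.72.
Need Q such that Q × £178.72 − £2,166,300 = £3,089,000, i.e. Q = £5,255,300 / £178.72 = 29,405.21 → 29,406.

29,406 harnesses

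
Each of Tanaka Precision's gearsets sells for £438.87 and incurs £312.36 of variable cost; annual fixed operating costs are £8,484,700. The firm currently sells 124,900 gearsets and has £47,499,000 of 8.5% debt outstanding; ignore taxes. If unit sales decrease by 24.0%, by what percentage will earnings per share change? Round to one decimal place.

-115.7%

Total contribution margin = 124,900 × £126.51 = £15,801,099.00.
Subtracting fixed costs: EBIT = £15,801,099.00 − £8,484,700 = £7,316,399.00.
After interest of £4,037,415.00, pre-tax earnings = £3,278,984.00.
Degree of combined leverage = contribution ÷ (EBIT − I) = £15,801,099.00 ÷ £3,278,984.00 = 4.8189.
EPS therefore changes by 4.8189 × (-24.0%) = -115.7%.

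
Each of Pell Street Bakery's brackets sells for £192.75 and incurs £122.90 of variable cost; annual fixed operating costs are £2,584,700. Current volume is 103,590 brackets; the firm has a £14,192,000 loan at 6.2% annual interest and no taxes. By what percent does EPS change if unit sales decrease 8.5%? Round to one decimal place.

-16.3%

At 103,590 units, contribution = 103,590 × £69.85 = £7,235,761.50.
EBIT = £7,235,761.50 − £2,584,700 = £4,651,061.50.
Interest = £879,904.00, so EBIT − I = £3,771,157.50.
Degree of combined leverage = contribution ÷ (EBIT − I) = £7,235,761.50 ÷ £3,771,157.50 = 1.9187.
EPS therefore changes by 1.9187 × (-8.5%) = -16.3%.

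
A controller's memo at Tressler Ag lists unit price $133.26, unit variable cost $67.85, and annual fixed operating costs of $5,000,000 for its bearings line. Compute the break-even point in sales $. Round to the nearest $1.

$10,186,516

CM per unit = $133.26 − $67.85 = $65.41; CM ratio = $65.41 / $133.26 = 0.4908.
Break-even sales = FC ÷ CM ratio = $5,000,000 × $133.26 / $65.41 = $10,186,516.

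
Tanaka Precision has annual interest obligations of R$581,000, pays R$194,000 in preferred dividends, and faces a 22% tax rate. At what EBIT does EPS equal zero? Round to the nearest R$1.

Grossing the preferred dividend up to pre-tax terms: R$194,000 / (1 − 0.22) = R$248,717.95.
Financial break-even EBIT = interest + D_p ÷ (1 − t) = R$581,000 + R$248,717.95 = R$829,717.95.

R$829,718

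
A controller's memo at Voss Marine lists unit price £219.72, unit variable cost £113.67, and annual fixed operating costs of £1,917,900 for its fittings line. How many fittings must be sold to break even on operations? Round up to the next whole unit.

18,085 fittings

Contribution margin per unit = £219.72 − £113.67 = £106.05.
Break-even Q = £1,917,900 / £106.05 = 18,084.87 → 18,085 fittings.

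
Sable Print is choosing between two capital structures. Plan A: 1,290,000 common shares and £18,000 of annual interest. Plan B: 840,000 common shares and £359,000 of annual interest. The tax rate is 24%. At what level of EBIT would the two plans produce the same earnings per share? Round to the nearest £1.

£995,533

At indifference, (EBIT − 18,000)(1 − t)/1,290,000 = (EBIT − 359,000)(1 − t)/840,000.
Cancelling (1 − t) and cross-multiplying: 840,000·(EBIT − 18,000) = 1,290,000·(EBIT − 359,000).
EBIT × (1,290,000 − 840,000) = 359,000 × 1,290,000 − 18,000 × 840,000 = 447,990,000,000, so EBIT = 447,990,000,000 ÷ 450,000 = 995,533.33.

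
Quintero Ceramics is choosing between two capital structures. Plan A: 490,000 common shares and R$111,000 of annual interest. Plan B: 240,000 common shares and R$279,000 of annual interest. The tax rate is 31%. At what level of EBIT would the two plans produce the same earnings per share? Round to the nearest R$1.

At indifference, (EBIT − 111,000)(1 − t)/490,000 = (EBIT − 279,000)(1 − t)/240,000.
Cancelling (1 − t) and cross-multiplying: 240,000·(EBIT − 111,000) = 490,000·(EBIT − 279,000).
EBIT × (490,000 − 240,000) = 279,000 × 490,000 − 111,000 × 240,000 = 110,070,000,000, so EBIT = 110,070,000,000 ÷ 250,000 = 440,280.00.

R$440,280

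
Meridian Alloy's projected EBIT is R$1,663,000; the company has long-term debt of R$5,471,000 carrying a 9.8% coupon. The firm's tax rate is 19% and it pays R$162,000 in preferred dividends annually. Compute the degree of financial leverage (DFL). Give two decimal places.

1.79

Annual interest charges come to R$536,158.00.
Preferred dividends grossed up pre-tax: R$162,000 / (1 − 0.19) = R$200,000.00.
DFL = EBIT ÷ [EBIT − I − D_p/(1−t)] = R$1,663,000 ÷ [R$1,663,000 − R$536,158.00 − R$200,000.00] = R$1,663,000 ÷ R$926,842.00 = 1.7943.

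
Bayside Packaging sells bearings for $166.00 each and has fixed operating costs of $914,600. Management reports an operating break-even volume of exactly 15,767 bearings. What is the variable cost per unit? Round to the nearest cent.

$107.99

At break-even, FC = Q × (P − VC), so P − VC = $914,600 ÷ 15,767 = $58.0072.
Hence VC = price − CM = $166.00 − $58.0072 = $107.99.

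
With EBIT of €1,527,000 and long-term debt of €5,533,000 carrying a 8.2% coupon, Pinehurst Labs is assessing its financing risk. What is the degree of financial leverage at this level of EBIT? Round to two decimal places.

1.42

Interest = €453,706.00.
Degree of financial leverage = EBIT / (EBIT − interest) = €1,527,000 / €1,073,294.00 = 1.4227.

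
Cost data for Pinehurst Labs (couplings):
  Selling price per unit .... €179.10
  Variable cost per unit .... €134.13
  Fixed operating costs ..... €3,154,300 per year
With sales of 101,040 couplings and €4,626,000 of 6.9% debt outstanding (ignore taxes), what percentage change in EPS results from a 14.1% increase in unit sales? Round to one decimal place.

Total contribution margin = 101,040 × €44.97 = €4,543,768.80.
Operating income = contribution − fixed costs = €4,543,768.80 − €3,154,300 = €1,389,468.80.
After interest of €319,194.00, pre-tax earnings = €1,070,274.80.
Degree of combined leverage = contribution ÷ (EBIT − I) = €4,543,768.80 ÷ €1,070,274.80 = 4.2454.
EPS therefore changes by 4.2454 × (+14.1%) = +59.9%.

+59.9%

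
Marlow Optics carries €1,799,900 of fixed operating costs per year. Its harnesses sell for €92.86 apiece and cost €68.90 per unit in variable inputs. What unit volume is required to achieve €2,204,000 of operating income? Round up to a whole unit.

167,108 harnesses

Unit CM = price − variable cost = €92.86 − €68.90 = €23.96.
Need Q such that Q × €23.96 − €1,799,900 = €2,204,000, i.e. Q = €4,003,900 / €23.96 = 167,107.68 → 167,108.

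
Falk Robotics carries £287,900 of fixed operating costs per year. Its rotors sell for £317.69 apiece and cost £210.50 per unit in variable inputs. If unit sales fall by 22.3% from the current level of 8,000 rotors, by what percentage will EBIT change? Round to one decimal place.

-33.6%

At 8,000 units, contribution = 8,000 × £107.19 = £857,520.00.
Subtracting fixed costs: EBIT = £857,520.00 − £287,900 = £569,620.00.
Degree of operating leverage = £857,520.00 / £569,620.00 = 1.5054.
So EBIT moves 1.5054 × (-22.3%) = -33.6%.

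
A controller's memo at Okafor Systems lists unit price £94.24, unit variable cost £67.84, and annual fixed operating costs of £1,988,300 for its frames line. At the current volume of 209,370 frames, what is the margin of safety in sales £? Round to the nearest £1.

Unit CM = price − variable cost = £94.24 − £67.84 = £26.40. Break-even units = £1,988,300 ÷ £26.40 = 75,314.39; break-even revenue = 75,314.39 × £94.24 = £7,097,628.48.
Actual sales revenue = 209,370 × £94.24 = £19,731,028.80.
Margin of safety = £19,731,028.80 − £7,097,628.48 = £12,633,400.

£12,633,400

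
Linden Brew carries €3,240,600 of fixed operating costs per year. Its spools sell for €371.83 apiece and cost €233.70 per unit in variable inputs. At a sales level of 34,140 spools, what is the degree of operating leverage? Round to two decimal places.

3.20

At 34,140 units, contribution = 34,140 × €138.13 = €4,715,758.20.
EBIT = €4,715,758.20 − €3,240,600 = €1,475,158.20.
DOL = contribution ÷ EBIT = €4,715,758.20 ÷ €1,475,158.20 = 3.1968.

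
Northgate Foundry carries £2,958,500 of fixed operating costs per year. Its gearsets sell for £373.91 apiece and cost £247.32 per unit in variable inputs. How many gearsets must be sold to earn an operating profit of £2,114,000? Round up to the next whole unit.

Contribution margin per unit = £373.91 − £247.32 = £126.59.
Required volume = (fixed costs + target profit) ÷ CM = (£2,958,500 + £2,114,000) ÷ £126.59 = 40,070.31, so 40,071 gearsets.

40,071 gearsets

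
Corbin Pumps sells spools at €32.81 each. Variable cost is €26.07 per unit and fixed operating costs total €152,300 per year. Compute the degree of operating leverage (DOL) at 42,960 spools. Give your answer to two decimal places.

2.11

Contribution at this volume is 42,960 × €6.74 = €289,550.40.
Operating income = contribution − fixed costs = €289,550.40 − €152,300 = €137,250.40.
DOL = contribution ÷ EBIT = €289,550.40 ÷ €137,250.40 = 2.1097.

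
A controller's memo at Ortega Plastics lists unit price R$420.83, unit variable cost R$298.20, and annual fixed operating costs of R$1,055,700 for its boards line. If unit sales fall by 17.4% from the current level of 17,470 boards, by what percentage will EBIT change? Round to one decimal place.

Total contribution margin = 17,470 × R$122.63 = R$2,142,346.10.
Subtracting fixed costs: EBIT = R$2,142,346.10 − R$1,055,700 = R$1,086,646.10.
DOL = contribution ÷ EBIT = R$2,142,346.10 ÷ R$1,086,646.10 = 1.9715.
%ΔEBIT = DOL × %ΔSales = 1.9715 × -17.4% = -34.3%.

-34.3%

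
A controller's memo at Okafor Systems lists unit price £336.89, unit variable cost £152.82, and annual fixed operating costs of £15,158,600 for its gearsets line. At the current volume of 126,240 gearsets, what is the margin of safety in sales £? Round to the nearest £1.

£14,785,305

Contribution margin per unit = £336.89 − £152.82 = £184.07. Break-even units = £15,158,600 ÷ £184.07 = 82,352.37; break-even revenue = 82,352.37 × £336.89 = £27,743,688.56.
Actual sales revenue = 126,240 × £336.89 = £42,528,993.60.
Margin of safety = £42,528,993.60 − £27,743,688.56 = £14,785,305.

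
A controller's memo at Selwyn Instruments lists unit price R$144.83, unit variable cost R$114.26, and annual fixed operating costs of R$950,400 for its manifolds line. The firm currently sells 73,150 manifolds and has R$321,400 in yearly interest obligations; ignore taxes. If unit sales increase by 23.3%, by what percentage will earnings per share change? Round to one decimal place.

+54.0%

Contribution at this volume is 73,150 × R$30.57 = R$2,236,195.50.
EBIT = R$2,236,195.50 − R$950,400 = R$1,285,795.50.
Interest = R$321,400.00, so EBIT − I = R$964,395.50.
DCL = total CM / (EBIT − I) = R$2,236,195.50 / R$964,395.50 = 2.3188.
EPS therefore changes by 2.3188 × (+23.3%) = +54.0%.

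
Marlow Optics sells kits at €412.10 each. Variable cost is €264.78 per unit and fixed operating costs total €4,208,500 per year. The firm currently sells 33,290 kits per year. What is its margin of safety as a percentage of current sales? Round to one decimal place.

14.2%

Unit CM = price − variable cost = €412.10 − €264.78 = €147.32. Break-even units = €4,208,500 ÷ €147.32 = 28,567.06; break-even revenue = 28,567.06 × €412.10 = €11,772,487.44.
Current sales = 33,290 × €412.10 = €13,718,809.00.
Margin of safety = (€13,718,809.00 − €11,772,487.44) ÷ €13,718,809.00 = 14.2%.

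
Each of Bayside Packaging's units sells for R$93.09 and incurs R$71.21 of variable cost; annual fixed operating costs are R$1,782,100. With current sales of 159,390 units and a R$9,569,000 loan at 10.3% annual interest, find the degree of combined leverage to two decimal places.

Contribution at this volume is 159,390 × R$21.88 = R$3,487,453.20.
Operating income = contribution − fixed costs = R$3,487,453.20 − R$1,782,100 = R$1,705,353.20. Interest = R$985,607.00.
DOL = R$3,487,453.20 ÷ R$1,705,353.20 = 2.0450; DFL = R$1,705,353.20 ÷ R$719,746.20 = 2.3694.
Combined leverage = 2.0450 × 2.3694 = 4.8454.

4.85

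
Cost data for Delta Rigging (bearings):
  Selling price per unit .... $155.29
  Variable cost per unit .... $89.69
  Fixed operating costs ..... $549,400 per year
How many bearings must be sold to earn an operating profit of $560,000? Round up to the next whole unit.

Each unit contributes $155.29 − $89.69 = $65.60.
Units = (FC + target) / CM = ($549,400 + $560,000) / $65.60 = 16,911.59, so 16,912 bearings.

16,912 bearings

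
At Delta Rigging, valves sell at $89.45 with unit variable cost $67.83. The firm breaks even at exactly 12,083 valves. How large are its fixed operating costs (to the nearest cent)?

$261,234.46

Each unit contributes $89.45 − $67.83 = $21.62.
Since BE = FC / CM, FC = 12,083 × $21.62 = $261,234.46.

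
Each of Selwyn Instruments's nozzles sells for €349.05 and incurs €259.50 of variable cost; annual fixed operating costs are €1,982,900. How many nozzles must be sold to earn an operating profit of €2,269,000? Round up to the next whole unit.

47,481 nozzles

Contribution margin per unit = €349.05 − €259.50 = €89.55.
Required volume = (fixed costs + target profit) ÷ CM = (€1,982,900 + €2,269,000) ÷ €89.55 = 47,480.74, so 47,481 nozzles.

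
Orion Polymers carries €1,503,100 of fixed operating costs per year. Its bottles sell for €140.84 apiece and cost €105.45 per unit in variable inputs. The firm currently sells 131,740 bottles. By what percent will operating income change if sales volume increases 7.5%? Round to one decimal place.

At 131,740 units, contribution = 131,740 × €35.39 = €4,662,278.60.
Operating income = contribution − fixed costs = €4,662,278.60 − €1,503,100 = €3,159,178.60.
DOL = contribution ÷ EBIT = €4,662,278.60 ÷ €3,159,178.60 = 1.4758.
So EBIT moves 1.4758 × (+7.5%) = +11.1%.

+11.1%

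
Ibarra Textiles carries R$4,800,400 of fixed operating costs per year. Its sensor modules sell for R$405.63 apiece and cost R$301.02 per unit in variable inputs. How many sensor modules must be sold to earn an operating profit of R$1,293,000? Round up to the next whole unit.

Contribution margin per unit = R$405.63 − R$301.02 = R$104.61.
Units = (FC + target) / CM = (R$4,800,400 + R$1,293,000) / R$104.61 = 58,248.73, so 58,249 sensor modules.

58,249 sensor modules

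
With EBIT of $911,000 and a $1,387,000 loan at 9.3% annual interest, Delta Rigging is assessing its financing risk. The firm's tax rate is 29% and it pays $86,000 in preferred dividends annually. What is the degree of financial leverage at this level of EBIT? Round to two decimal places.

1.38

Interest = $128,991.00.
Preferred dividends grossed up pre-tax: $86,000 / (1 − 0.29) = $121,126.76.
DFL = EBIT ÷ [EBIT − I − D_p/(1−t)] = $911,000 ÷ [$911,000 − $128,991.00 − $121,126.76] = $911,000 ÷ $660,882.24 = 1.3785.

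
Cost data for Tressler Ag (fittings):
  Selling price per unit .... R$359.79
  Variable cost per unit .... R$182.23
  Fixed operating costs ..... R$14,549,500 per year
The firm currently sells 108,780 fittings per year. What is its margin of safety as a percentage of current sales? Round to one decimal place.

24.7%

Unit CM = price − variable cost = R$359.79 − R$182.23 = R$177.56. Break-even units = R$14,549,500 ÷ R$177.56 = 81,941.32; break-even revenue = 81,941.32 × R$359.79 = R$29,481,665.94.
Actual sales revenue = 108,780 × R$359.79 = R$39,137,956.20.
Margin of safety = (R$39,137,956.20 − R$29,481,665.94) ÷ R$39,137,956.20 = 24.7%.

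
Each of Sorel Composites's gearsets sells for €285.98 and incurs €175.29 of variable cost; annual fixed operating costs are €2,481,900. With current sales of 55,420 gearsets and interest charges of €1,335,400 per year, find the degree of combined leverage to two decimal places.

Contribution at this volume is 55,420 × €110.69 = €6,134,439.80.
EBIT = €6,134,439.80 − €2,481,900 = €3,652,539.80. Interest = €1,335,400.00, so EBIT − I = €2,317,139.80.
DCL = contribution ÷ (EBIT − I) = €6,134,439.80 ÷ €2,317,139.80 = 2.6474.

2.65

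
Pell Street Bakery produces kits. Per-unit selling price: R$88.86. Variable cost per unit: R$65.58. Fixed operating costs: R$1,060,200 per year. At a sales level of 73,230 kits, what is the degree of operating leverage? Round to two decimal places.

2.64

Contribution at this volume is 73,230 × R$23.28 = R$1,704,794.40.
Operating income = contribution − fixed costs = R$1,704,794.40 − R$1,060,200 = R$644,594.40.
So DOL = total CM / EBIT = R$1,704,794.40 / R$644,594.40 = 2.6448.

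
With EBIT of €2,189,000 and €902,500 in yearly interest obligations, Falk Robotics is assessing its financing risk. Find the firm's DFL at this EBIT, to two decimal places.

1.70

Annual interest charges come to €902,500.00.
Degree of financial leverage = EBIT / (EBIT − interest) = €2,189,000 / €1,286,500.00 = 1.7015.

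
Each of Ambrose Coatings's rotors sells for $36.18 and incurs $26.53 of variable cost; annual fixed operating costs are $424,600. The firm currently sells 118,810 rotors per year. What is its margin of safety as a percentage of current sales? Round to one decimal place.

63.0%

Unit CM = price − variable cost = $36.18 − $26.53 = $9.65. Break-even units = $424,600 ÷ $9.65 = 44,000.00; break-even revenue = 44,000.00 × $36.18 = $1,591,920.00.
Actual sales revenue = 118,810 × $36.18 = $4,298,545.80.
Margin of safety = ($4,298,545.80 − $1,591,920.00) ÷ $4,298,545.80 = 63.0%.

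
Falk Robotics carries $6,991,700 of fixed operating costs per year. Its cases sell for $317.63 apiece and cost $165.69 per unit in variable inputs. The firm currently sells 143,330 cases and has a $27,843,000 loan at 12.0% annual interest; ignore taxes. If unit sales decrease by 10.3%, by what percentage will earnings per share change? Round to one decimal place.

-19.6%

Total contribution margin = 143,330 × $151.94 = $21,777,560.20.
EBIT = $21,777,560.20 − $6,991,700 = $14,785,860.20.
Interest = $3,341,160.00, so EBIT − I = $11,444,700.20.
DCL = total CM / (EBIT − I) = $21,777,560.20 / $11,444,700.20 = 1.9029.
EPS therefore changes by 1.9029 × (-10.3%) = -19.6%.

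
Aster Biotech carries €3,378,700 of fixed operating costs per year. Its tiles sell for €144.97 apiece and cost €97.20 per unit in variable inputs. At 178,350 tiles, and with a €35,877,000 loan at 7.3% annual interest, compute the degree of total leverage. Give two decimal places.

Total contribution margin = 178,350 × €47.77 = €8,519,779.50.
Subtracting fixed costs: EBIT = €8,519,779.50 − €3,378,700 = €5,141,079.50. Interest = €2,619,021.00, so EBIT − I = €2,522,058.50.
Degree of total leverage = total CM / (EBIT − interest) = €8,519,779.50 / €2,522,058.50 = 3.3781.

3.38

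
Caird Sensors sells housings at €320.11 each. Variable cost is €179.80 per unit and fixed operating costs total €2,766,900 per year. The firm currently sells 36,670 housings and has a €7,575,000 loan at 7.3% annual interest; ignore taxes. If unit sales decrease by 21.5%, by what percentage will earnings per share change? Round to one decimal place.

Contribution at this volume is 36,670 × €140.31 = €5,145,167.70.
Operating income = contribution − fixed costs = €5,145,167.70 − €2,766,900 = €2,378,267.70.
Interest = €552,975.00, so EBIT − I = €1,825,292.70.
Degree of combined leverage = contribution ÷ (EBIT − I) = €5,145,167.70 ÷ €1,825,292.70 = 2.8188.
EPS therefore changes by 2.8188 × (-21.5%) = -60.6%.

-60.6%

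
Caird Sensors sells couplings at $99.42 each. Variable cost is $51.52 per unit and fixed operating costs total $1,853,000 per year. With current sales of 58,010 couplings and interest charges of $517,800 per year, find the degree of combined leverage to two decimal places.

Contribution at this volume is 58,010 × $47.90 = $2,778,679.00.
Subtracting fixed costs: EBIT = $2,778,679.00 − $1,853,000 = $925,679.00. Interest = $517,800.00.
DOL = $2,778,679.00 ÷ $925,679.00 = 3.0018; DFL = $925,679.00 ÷ $407,879.00 = 2.2695.
DCL = DOL × DFL = 3.0018 × 2.2695 = 6.8126.

6.81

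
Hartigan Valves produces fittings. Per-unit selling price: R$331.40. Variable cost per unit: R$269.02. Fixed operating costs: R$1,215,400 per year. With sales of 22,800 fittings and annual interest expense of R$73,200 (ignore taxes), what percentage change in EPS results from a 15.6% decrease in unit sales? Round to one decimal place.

At 22,800 units, contribution = 22,800 × R$62.38 = R$1,422,264.00.
Subtracting fixed costs: EBIT = R$1,422,264.00 − R$1,215,400 = R$206,864.00.
After interest of R$73,200.00, pre-tax earnings = R$133,664.00.
Degree of combined leverage = contribution ÷ (EBIT − I) = R$1,422,264.00 ÷ R$133,664.00 = 10.6406.
%ΔEPS = DCL × %ΔSales = 10.6406 × -15.6% = -166.0%.

-166.0%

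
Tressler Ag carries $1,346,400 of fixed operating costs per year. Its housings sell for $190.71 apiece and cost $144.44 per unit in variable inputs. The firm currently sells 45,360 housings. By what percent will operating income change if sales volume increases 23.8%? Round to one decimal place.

Contribution at this volume is 45,360 × $46.27 = $2,098,807.20.
Operating income = contribution − fixed costs = $2,098,807.20 − $1,346,400 = $752,407.20.
So DOL = total CM / EBIT = $2,098,807.20 / $752,407.20 = 2.7895.
So EBIT moves 2.7895 × (+23.8%) = +66.4%.

+66.4%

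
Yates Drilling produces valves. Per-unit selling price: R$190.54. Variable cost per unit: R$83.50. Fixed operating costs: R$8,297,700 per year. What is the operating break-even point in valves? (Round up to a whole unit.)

77,520 valves

Each unit contributes R$190.54 − R$83.50 = R$107.04.
Break-even Q = R$8,297,700 / R$107.04 = 77,519.62 → 77,520 valves.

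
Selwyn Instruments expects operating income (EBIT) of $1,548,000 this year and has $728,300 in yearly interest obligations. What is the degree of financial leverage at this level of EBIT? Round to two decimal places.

Interest = $728,300.00.
Degree of financial leverage = EBIT / (EBIT − interest) = $1,548,000 / $819,700.00 = 1.8885.

1.89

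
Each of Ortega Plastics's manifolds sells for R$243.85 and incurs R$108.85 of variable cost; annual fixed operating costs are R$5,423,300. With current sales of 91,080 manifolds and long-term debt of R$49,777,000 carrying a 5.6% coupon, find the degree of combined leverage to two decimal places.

Contribution at this volume is 91,080 × R$135.00 = R$12,295,800.00.
Operating income = contribution − fixed costs = R$12,295,800.00 − R$5,423,300 = R$6,872,500.00. Interest = R$2,787,512.00.
DOL = R$12,295,800.00 ÷ R$6,872,500.00 = 1.7891; DFL = R$6,872,500.00 ÷ R$4,084,988.00 = 1.6824.
DCL = DOL × DFL = 1.7891 × 1.6824 = 3.0100.

3.01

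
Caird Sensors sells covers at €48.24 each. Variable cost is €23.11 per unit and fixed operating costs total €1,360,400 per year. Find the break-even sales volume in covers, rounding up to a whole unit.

Unit CM = price − variable cost = €48.24 − €23.11 = €25.13.
Units to break even: €1,360,400 ÷ €25.13 = 54,134.50, rounded up to 54,135.

54,135 covers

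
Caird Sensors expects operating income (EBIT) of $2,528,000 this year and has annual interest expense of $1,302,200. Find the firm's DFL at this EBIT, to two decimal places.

2.06

Interest = $1,302,200.00.
Degree of financial leverage = EBIT / (EBIT − interest) = $2,528,000 / $1,225,800.00 = 2.0623.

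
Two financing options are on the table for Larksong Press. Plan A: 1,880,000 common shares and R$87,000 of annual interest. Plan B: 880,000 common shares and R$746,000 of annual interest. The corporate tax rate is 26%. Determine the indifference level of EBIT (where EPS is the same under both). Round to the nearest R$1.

Set EPS_A = EPS_B: (EBIT − R$87,000)(1 − 0.26) ÷ 1,880,000 = (EBIT − R$746,000)(1 − 0.26) ÷ 880,000.
Cancelling (1 − t) and cross-multiplying: 880,000·(EBIT − 87,000) = 1,880,000·(EBIT − 746,000).
EBIT × (1,880,000 − 880,000) = 746,000 × 1,880,000 − 87,000 × 880,000 = 1,325,920,000,000, so EBIT = 1,325,920,000,000 ÷ 1,000,000 = 1,325,920.00.

R$1,325,920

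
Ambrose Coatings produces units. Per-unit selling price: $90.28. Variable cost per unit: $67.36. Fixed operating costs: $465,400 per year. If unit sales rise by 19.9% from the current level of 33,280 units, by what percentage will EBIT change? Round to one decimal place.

+51.0%

At 33,280 units, contribution = 33,280 × $22.92 = $762,777.60.
EBIT = $762,777.60 − $465,400 = $297,377.60.
So DOL = total CM / EBIT = $762,777.60 / $297,377.60 = 2.5650.
Operating income changes by 2.5650 × +19.9% = +51.0%.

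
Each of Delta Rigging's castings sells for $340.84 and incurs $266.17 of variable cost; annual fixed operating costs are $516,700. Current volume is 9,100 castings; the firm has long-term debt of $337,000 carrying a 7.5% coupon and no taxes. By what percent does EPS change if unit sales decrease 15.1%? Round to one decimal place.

At 9,100 units, contribution = 9,100 × $74.67 = $679,497.00.
Subtracting fixed costs: EBIT = $679,497.00 − $516,700 = $162,797.00.
Interest = $25,275.00, so EBIT − I = $137,522.00.
Degree of combined leverage = contribution ÷ (EBIT − I) = $679,497.00 ÷ $137,522.00 = 4.9410.
%ΔEPS = DCL × %ΔSales = 4.9410 × -15.1% = -74.6%.

-74.6%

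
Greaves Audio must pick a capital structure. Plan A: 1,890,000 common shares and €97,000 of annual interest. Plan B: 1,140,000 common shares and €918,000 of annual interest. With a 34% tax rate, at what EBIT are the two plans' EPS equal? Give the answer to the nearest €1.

Set EPS_A = EPS_B: (EBIT − €97,000)(1 − 0.34) ÷ 1,890,000 = (EBIT − €918,000)(1 − 0.34) ÷ 1,140,000.
The (1 − t) factor cancels: (EBIT − 97,000) × 1,140,000 = (EBIT − 918,000) × 1,890,000.
EBIT × (1,890,000 − 1,140,000) = 918,000 × 1,890,000 − 97,000 × 1,140,000 = 1,624,440,000,000, so EBIT = 1,624,440,000,000 ÷ 750,000 = 2,165,920.00.

€2,165,920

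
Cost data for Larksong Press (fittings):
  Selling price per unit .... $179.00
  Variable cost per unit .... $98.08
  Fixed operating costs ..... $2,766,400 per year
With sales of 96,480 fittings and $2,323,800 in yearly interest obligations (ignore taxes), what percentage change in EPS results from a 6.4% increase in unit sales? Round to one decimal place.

+18.4%

At 96,480 units, contribution = 96,480 × $80.92 = $7,807,161.60.
Subtracting fixed costs: EBIT = $7,807,161.60 − $2,766,400 = $5,040,761.60.
After interest of $2,323,800.00, pre-tax earnings = $2,716,961.60.
DCL = total CM / (EBIT − I) = $7,807,161.60 / $2,716,961.60 = 2.8735.
EPS therefore changes by 2.8735 × (+6.4%) = +18.4%.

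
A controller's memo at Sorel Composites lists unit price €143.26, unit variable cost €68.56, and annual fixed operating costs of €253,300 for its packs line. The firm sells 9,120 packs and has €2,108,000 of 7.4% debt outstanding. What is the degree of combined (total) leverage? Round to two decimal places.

2.50

Total contribution margin = 9,120 × €74.70 = €681,264.00.
Operating income = contribution − fixed costs = €681,264.00 − €253,300 = €427,964.00. Interest = €155,992.00, so EBIT − I = €271,972.00.
DCL = contribution ÷ (EBIT − I) = €681,264.00 ÷ €271,972.00 = 2.5049.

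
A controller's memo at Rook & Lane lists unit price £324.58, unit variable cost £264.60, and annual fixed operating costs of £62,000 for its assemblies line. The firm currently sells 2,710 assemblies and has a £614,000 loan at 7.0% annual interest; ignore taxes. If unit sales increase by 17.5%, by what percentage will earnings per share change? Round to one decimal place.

At 2,710 units, contribution = 2,710 × £59.98 = £162,545.80.
EBIT = £162,545.80 − £62,000 = £100,545.80.
Interest = £42,980.00, so EBIT − I = £57,565.80.
Degree of combined leverage = contribution ÷ (EBIT − I) = £162,545.80 ÷ £57,565.80 = 2.8237.
%ΔEPS = DCL × %ΔSales = 2.8237 × +17.5% = +49.4%.

+49.4%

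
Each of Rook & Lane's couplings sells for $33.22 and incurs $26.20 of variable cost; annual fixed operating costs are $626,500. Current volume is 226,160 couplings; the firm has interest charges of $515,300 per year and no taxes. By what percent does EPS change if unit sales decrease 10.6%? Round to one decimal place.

-37.7%

Total contribution margin = 226,160 × $7.02 = $1,587,643.20.
Operating income = contribution − fixed costs = $1,587,643.20 − $626,500 = $961,143.20.
Interest = $515,300.00, so EBIT − I = $445,843.20.
DCL = total CM / (EBIT − I) = $1,587,643.20 / $445,843.20 = 3.5610.
EPS therefore changes by 3.5610 × (-10.6%) = -37.7%.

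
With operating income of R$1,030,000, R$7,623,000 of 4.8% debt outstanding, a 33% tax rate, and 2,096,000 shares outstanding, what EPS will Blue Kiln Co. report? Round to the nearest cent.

Pre-tax income = R$1,030,000 − R$365,904.00 = R$664,096.00.
After tax at 33%: net income = R$664,096.00 × 0.67 = R$444,944.32.
Per share: R$444,944.32 / 2,096,000 shares = R$0.21.

R$0.21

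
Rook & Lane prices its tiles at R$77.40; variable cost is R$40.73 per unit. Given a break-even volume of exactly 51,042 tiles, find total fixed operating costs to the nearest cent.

R$1,871,710.14

Contribution margin per unit = R$77.40 − R$40.73 = R$36.67.
Since BE = FC / CM, FC = 51,042 × R$36.67 = R$1,871,710.14.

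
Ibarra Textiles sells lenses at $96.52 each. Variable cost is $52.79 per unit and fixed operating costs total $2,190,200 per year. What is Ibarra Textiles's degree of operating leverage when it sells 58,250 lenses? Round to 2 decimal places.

7.13

At 58,250 units, contribution = 58,250 × $43.73 = $2,547,272.50.
Subtracting fixed costs: EBIT = $2,547,272.50 − $2,190,200 = $357,072.50.
Degree of operating leverage = $2,547,272.50 / $357,072.50 = 7.1338.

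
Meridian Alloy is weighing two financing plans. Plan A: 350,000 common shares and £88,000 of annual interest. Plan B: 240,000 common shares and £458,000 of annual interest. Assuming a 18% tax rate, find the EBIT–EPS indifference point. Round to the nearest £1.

At indifference, (EBIT − 88,000)(1 − t)/350,000 = (EBIT − 458,000)(1 − t)/240,000.
Cancelling (1 − t) and cross-multiplying: 240,000·(EBIT − 88,000) = 350,000·(EBIT − 458,000).
EBIT × (350,000 − 240,000) = 458,000 × 350,000 − 88,000 × 240,000 = 139,180,000,000, so EBIT = 139,180,000,000 ÷ 110,000 = 1,265,272.73.

£1,265,273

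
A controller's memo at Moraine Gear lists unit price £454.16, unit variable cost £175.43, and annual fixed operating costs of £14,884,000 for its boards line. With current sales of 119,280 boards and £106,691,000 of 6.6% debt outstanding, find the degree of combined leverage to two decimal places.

2.94

At 119,280 units, contribution = 119,280 × £278.73 = £33,246,914.40.
Operating income = contribution − fixed costs = £33,246,914.40 − £14,884,000 = £18,362,914.40. Interest = £7,041,606.00.
DOL = £33,246,914.40 ÷ £18,362,914.40 = 1.8105; DFL = £18,362,914.40 ÷ £11,321,308.40 = 1.6220.
Combined leverage = 1.8105 × 1.6220 = 2.9366.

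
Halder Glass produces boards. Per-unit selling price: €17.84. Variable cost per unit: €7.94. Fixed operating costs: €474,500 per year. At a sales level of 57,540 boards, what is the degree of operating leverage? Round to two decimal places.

Contribution at this volume is 57,540 × €9.90 = €569,646.00.
EBIT = €569,646.00 − €474,500 = €95,146.00.
Degree of operating leverage = €569,646.00 / €95,146.00 = 5.9871.

5.99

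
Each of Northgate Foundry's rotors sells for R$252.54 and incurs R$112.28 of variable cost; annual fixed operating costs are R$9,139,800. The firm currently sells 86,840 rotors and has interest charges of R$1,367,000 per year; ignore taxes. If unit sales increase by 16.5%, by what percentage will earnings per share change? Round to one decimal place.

Total contribution margin = 86,840 × R$140.26 = R$12,180,178.40.
EBIT = R$12,180,178.40 − R$9,139,800 = R$3,040,378.40.
Interest = R$1,367,000.00, so EBIT − I = R$1,673,378.40.
DCL = total CM / (EBIT − I) = R$12,180,178.40 / R$1,673,378.40 = 7.2788.
%ΔEPS = DCL × %ΔSales = 7.2788 × +16.5% = +120.1%.

+120.1%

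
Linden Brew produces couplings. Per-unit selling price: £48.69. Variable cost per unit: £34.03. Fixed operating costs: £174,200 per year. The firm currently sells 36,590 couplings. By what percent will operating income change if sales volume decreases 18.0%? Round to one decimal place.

-26.7%

Total contribution margin = 36,590 × £14.66 = £536,409.40.
EBIT = £536,409.40 − £174,200 = £362,209.40.
Degree of operating leverage = £536,409.40 / £362,209.40 = 1.4809.
Operating income changes by 1.4809 × -18.0% = -26.7%.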